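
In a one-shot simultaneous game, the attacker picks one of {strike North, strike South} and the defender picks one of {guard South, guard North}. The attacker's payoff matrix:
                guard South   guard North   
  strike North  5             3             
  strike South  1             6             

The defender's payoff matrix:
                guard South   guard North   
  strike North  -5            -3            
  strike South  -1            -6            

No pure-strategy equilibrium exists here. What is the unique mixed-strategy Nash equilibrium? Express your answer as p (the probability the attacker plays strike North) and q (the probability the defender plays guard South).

p = 5/7, q = 3/7

The defender's indifference between guard South and guard North determines the attacker's mixing probability p:
  the defender's expected payoff from guard South: p·(-5) + (1−p)·(-1) = -4p - 1
  the defender's expected payoff from guard North: p·(-3) + (1−p)·(-6) = 3p - 6
  -4p - 1 = 3p - 6  ⇒  -7p = -5  ⇒  p = 5/7.
The attacker's indifference between strike North and strike South determines the defender's mixing probability q:
  the attacker's payoff from strike North: q·5 + (1−q)·3 = 2q + 3
  the attacker's payoff from strike South: q·1 + (1−q)·6 = -5q + 6
  2q + 3 = -5q + 6  ⇒  7q = 3  ⇒  q = 3/7.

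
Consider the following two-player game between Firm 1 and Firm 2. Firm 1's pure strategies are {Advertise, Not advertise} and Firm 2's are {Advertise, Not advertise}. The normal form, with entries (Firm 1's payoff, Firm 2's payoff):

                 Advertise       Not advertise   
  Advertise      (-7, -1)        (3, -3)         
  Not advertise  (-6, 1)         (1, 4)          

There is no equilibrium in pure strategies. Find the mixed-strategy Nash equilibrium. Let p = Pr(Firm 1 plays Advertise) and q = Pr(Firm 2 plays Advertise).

p = 3/5, q = 2/3

For Firm 2 to be willing to mix, Firm 2 must be indifferent between Advertise and Not advertise, which pins down Firm 1's mix.
  Firm 2's payoff from Advertise: p·(-1) + (1−p)·1 = -2p + 1
  Firm 2's payoff from Not advertise: p·(-3) + (1−p)·4 = -7p + 4
  -2p + 1 = -7p + 4  ⇒  5p = 3  ⇒  p = 3/5.
Set Firm 1's expected payoff from Advertise equal to that from Not advertise:
  Firm 1's expected payoff from Advertise: q·(-7) + (1−q)·3 = -10q + 3
  Firm 1's expected payoff from Not advertise: q·(-6) + (1−q)·1 = -7q + 1
  -10q + 3 = -7q + 1  ⇒  -3q = -2  ⇒  q = 2/3.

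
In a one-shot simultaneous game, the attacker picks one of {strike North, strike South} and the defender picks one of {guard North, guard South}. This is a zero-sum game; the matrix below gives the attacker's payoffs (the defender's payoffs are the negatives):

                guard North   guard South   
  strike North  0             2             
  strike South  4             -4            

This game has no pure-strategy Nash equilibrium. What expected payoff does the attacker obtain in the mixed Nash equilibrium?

4/5

In a mixed equilibrium the attacker is indifferent between strike North and strike South; this condition fixes q.
  the attacker's expected payoff from strike North: q·0 + (1−q)·2 = -2q + 2
  the attacker's expected payoff from strike South: q·4 + (1−q)·(-4) = 8q - 4
  -2q + 2 = 8q - 4  ⇒  -10q = -6  ⇒  q = 3/5.
At equilibrium the attacker is indifferent across rows, so the attacker's payoff equals the payoff from strike North: (3/5)·0 + (2/5)·2 = 4/5.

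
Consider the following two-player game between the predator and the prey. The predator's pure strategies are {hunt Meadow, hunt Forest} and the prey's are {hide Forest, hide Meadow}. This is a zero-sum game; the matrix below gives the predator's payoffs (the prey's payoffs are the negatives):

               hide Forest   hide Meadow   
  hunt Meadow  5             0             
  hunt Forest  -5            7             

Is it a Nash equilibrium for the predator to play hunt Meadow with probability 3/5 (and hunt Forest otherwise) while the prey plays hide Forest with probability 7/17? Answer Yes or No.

Given the predator's mix p = 3/5, the prey's payoff from hide Forest is -1 but from hide Meadow is -14/5. The prey strictly prefers hide Forest, so the prey would not mix.
So the proposed profile is not a Nash equilibrium.

No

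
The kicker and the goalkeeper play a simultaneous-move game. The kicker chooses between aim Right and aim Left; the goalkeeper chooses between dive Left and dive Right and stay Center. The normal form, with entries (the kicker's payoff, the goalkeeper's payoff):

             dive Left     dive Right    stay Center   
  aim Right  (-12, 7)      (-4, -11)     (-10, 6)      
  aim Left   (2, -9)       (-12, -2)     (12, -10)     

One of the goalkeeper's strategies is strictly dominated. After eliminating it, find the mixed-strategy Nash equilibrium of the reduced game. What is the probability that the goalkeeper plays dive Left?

The goalkeeper's strategy stay Center is strictly dominated by dive Left: 7 > 6 and -9 > -10. Eliminate stay Center.
For the kicker to be willing to mix, the kicker must be indifferent between aim Right and aim Left, which pins down the goalkeeper's mix.
  the kicker's expected payoff from aim Right: q·(-12) + (1−q)·(-4) = -8q - 4
  the kicker's expected payoff from aim Left: q·2 + (1−q)·(-12) = 14q - 12
  -8q - 4 = 14q - 12  ⇒  -22q = -8  ⇒  q = 4/11.

q = 4/11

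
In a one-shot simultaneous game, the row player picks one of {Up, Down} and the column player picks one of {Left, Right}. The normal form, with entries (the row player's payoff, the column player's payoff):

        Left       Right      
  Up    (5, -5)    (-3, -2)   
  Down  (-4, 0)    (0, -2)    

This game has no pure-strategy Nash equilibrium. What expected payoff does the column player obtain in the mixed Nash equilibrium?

The column player's indifference between Left and Right determines the row player's mixing probability p:
  the column player's expected payoff from Left: p·(-5) + (1−p)·0 = -5p
  the column player's expected payoff from Right: p·(-2) + (1−p)·(-2) = -2
  -5p = -2  ⇒  -5p = -2  ⇒  p = 2/5.
At equilibrium the column player is indifferent across columns, so the column player's payoff equals the payoff from Left: (2/5)·(-5) + (3/5)·0 = -2.

-2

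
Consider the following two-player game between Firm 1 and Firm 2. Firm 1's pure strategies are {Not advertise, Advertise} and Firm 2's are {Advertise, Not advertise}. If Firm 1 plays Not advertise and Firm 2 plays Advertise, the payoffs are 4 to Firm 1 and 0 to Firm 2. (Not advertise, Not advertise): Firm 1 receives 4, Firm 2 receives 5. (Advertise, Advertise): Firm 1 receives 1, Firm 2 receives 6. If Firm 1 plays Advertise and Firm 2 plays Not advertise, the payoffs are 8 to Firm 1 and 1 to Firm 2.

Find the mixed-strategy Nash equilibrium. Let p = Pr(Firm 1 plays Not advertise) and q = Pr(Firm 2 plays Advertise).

p = 1/2, q = 4/7

In a mixed equilibrium Firm 2 is indifferent between Advertise and Not advertise; this condition fixes p.
  Firm 2's expected payoff from Advertise: p·0 + (1−p)·6 = -6p + 6
  Firm 2's expected payoff from Not advertise: p·5 + (1−p)·1 = 4p + 1
  -6p + 6 = 4p + 1  ⇒  -10p = -5  ⇒  p = 1/2.
In a mixed equilibrium Firm 1 is indifferent between Not advertise and Advertise; this condition fixes q.
  Firm 1's expected payoff from Not advertise: q·4 + (1−q)·4 = 4
  Firm 1's expected payoff from Advertise: q·1 + (1−q)·8 = -7q + 8
  4 = -7q + 8  ⇒  7q = 4  ⇒  q = 4/7.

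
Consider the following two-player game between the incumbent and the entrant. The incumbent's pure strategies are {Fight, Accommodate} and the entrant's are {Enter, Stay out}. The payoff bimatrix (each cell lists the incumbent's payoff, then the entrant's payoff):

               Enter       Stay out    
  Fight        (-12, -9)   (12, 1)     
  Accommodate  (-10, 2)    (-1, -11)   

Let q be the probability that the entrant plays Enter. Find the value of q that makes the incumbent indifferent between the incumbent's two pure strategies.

q = 13/15

For the incumbent to be willing to mix, the incumbent must be indifferent between Fight and Accommodate, which pins down the entrant's mix.
  the incumbent's payoff to Fight: q·(-12) + (1−q)·12 = -24q + 12
  the incumbent's payoff to Accommodate: q·(-10) + (1−q)·(-1) = -9q - 1
  -24q + 12 = -9q - 1  ⇒  -15q = -13  ⇒  q = 13/15.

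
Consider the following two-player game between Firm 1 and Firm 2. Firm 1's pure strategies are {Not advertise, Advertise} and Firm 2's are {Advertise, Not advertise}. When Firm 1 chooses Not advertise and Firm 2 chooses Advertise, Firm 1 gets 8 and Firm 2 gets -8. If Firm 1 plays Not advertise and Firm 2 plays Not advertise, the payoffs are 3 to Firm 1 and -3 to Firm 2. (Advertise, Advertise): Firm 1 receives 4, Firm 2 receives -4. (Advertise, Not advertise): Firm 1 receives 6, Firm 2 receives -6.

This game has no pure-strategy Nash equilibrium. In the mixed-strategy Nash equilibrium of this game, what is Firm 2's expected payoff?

In a mixed equilibrium Firm 2 is indifferent between Advertise and Not advertise; this condition fixes p.
  Firm 2's expected payoff from Advertise: p·(-8) + (1−p)·(-4) = -4p - 4
  Firm 2's expected payoff from Not advertise: p·(-3) + (1−p)·(-6) = 3p - 6
  -4p - 4 = 3p - 6  ⇒  -7p = -2  ⇒  p = 2/7.
At equilibrium Firm 2 is indifferent across columns, so Firm 2's payoff equals the payoff from Advertise: (2/7)·(-8) + (5/7)·(-4) = -36/7.

-36/7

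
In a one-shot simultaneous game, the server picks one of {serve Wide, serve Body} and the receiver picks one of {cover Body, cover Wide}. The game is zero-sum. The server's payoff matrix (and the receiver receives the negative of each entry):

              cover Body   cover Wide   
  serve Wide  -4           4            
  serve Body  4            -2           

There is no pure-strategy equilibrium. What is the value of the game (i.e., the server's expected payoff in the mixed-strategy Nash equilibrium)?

The receiver's mix must leave the server indifferent between serve Wide and serve Body.
  the server's payoff from serve Wide: q·(-4) + (1−q)·4 = -8q + 4
  the server's payoff from serve Body: q·4 + (1−q)·(-2) = 6q - 2
  -8q + 4 = 6q - 2  ⇒  -14q = -6  ⇒  q = 3/7.
The value is the server's expected payoff against this mix (using serve Wide): (3/7)·(-4) + (4/7)·4 = 4/7.

v = 4/7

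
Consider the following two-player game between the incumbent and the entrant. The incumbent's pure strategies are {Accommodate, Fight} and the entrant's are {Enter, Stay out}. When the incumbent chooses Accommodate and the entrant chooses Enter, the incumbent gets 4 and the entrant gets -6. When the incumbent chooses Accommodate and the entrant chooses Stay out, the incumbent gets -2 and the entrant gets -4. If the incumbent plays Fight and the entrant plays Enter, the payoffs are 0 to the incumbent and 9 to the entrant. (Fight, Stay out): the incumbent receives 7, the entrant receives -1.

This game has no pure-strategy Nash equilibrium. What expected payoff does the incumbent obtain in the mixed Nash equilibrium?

The entrant's mix must leave the incumbent indifferent between Accommodate and Fight.
  the incumbent's payoff from Accommodate: q·4 + (1−q)·(-2) = 6q - 2
  the incumbent's payoff from Fight: q·0 + (1−q)·7 = -7q + 7
  6q - 2 = -7q + 7  ⇒  13q = 9  ⇒  q = 9/13.
At equilibrium the incumbent is indifferent across rows, so the incumbent's payoff equals the payoff from Accommodate: (9/13)·4 + (4/13)·(-2) = 28/13.

28/13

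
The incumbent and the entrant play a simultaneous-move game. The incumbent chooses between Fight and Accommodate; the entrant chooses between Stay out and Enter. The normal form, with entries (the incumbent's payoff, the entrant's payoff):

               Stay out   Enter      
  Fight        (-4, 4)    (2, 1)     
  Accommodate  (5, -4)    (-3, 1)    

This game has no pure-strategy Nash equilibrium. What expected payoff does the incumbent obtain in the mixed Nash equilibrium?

The entrant's mix must leave the incumbent indifferent between Fight and Accommodate.
  the incumbent's payoff from Fight: q·(-4) + (1−q)·2 = -6q + 2
  the incumbent's payoff from Accommodate: q·5 + (1−q)·(-3) = 8q - 3
  -6q + 2 = 8q - 3  ⇒  -14q = -5  ⇒  q = 5/14.
At equilibrium the incumbent is indifferent across rows, so the incumbent's payoff equals the payoff from Fight: (5/14)·(-4) + (9/14)·2 = -1/7.

-1/7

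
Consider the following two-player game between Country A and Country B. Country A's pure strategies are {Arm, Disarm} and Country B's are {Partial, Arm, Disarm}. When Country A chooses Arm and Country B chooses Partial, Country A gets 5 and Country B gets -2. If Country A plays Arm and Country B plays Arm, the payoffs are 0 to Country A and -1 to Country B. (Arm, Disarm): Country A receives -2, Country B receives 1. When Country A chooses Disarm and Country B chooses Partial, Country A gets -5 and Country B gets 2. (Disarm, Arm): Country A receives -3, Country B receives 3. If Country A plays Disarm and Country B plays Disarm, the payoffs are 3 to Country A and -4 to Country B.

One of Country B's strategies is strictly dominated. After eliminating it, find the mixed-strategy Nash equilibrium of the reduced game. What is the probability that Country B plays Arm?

Country B's strategy Partial is strictly dominated by Arm: -1 > -2 and 3 > 2. Eliminate Partial.
Set Country A's expected payoff from Arm equal to that from Disarm:
  Country A's payoff from Arm: q·0 + (1−q)·(-2) = 2q - 2
  Country A's payoff from Disarm: q·(-3) + (1−q)·3 = -6q + 3
  2q - 2 = -6q + 3  ⇒  8q = 5  ⇒  q = 5/8.

q = 5/8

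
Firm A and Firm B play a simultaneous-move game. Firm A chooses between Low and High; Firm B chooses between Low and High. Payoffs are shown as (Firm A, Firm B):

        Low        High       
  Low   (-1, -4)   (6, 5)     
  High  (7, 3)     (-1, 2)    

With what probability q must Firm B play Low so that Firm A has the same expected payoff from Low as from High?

For Firm A to be willing to mix, Firm A must be indifferent between Low and High, which pins down Firm B's mix.
  Firm A's payoff to Low: q·(-1) + (1−q)·6 = -7q + 6
  Firm A's payoff to High: q·7 + (1−q)·(-1) = 8q - 1
  -7q + 6 = 8q - 1  ⇒  -15q = -7  ⇒  q = 7/15.

q = 7/15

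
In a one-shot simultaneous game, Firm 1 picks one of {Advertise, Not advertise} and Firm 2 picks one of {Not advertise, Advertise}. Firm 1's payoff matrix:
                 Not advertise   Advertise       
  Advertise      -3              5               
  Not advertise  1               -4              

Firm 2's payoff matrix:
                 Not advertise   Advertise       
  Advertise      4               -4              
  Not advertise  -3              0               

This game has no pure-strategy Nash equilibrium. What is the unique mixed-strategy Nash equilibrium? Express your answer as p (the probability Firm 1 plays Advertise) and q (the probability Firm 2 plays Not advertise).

p = 3/11, q = 9/13

Firm 1's mix must leave Firm 2 indifferent between Not advertise and Advertise.
  Firm 2's payoff from Not advertise: p·4 + (1−p)·(-3) = 7p - 3
  Firm 2's payoff from Advertise: p·(-4) + (1−p)·0 = -4p
  7p - 3 = -4p  ⇒  11p = 3  ⇒  p = 3/11.
Firm 2's mix must leave Firm 1 indifferent between Advertise and Not advertise.
  Firm 1's payoff from Advertise: q·(-3) + (1−q)·5 = -8q + 5
  Firm 1's payoff from Not advertise: q·1 + (1−q)·(-4) = 5q - 4
  -8q + 5 = 5q - 4  ⇒  -13q = -9  ⇒  q = 9/13.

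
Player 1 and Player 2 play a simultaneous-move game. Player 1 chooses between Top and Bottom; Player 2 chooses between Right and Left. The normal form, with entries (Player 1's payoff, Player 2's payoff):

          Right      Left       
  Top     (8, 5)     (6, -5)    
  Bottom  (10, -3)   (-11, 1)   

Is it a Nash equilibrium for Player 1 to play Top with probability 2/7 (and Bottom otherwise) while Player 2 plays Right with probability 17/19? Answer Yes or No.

Check Player 2's indifference given Player 1's mix p = 2/7:
  payoff from Right = -5/7; payoff from Left = -5/7 — equal.
Check Player 1's indifference given Player 2's mix q = 17/19:
  payoff from Top = 148/19; payoff from Bottom = 148/19 — equal.
Both players are indifferent, so neither can profitably deviate.

Yes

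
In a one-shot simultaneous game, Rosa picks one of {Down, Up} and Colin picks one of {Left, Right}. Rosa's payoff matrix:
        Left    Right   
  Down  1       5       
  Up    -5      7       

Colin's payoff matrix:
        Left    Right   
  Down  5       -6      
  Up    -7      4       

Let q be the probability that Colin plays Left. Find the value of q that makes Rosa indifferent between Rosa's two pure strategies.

Rosa's indifference between Down and Up determines Colin's mixing probability q:
  Rosa's expected payoff from Down: q·1 + (1−q)·5 = -4q + 5
  Rosa's expected payoff from Up: q·(-5) + (1−q)·7 = -12q + 7
  -4q + 5 = -12q + 7  ⇒  8q = 2  ⇒  q = 1/4.

q = 1/4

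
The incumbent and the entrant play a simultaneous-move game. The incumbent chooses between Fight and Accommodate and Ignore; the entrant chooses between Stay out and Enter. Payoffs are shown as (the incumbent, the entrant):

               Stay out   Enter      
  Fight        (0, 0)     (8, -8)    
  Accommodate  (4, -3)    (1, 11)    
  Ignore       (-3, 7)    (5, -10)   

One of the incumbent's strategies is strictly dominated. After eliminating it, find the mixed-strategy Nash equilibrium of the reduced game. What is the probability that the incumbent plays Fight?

The incumbent's strategy Ignore is strictly dominated by Fight: 0 > -3 and 8 > 5. Eliminate Ignore.
For the entrant to be willing to mix, the entrant must be indifferent between Stay out and Enter, which pins down the incumbent's mix.
  the entrant's expected payoff from Stay out: p·0 + (1−p)·(-3) = 3p - 3
  the entrant's expected payoff from Enter: p·(-8) + (1−p)·11 = -19p + 11
  3p - 3 = -19p + 11  ⇒  22p = 14  ⇒  p = 7/11.

p = 7/11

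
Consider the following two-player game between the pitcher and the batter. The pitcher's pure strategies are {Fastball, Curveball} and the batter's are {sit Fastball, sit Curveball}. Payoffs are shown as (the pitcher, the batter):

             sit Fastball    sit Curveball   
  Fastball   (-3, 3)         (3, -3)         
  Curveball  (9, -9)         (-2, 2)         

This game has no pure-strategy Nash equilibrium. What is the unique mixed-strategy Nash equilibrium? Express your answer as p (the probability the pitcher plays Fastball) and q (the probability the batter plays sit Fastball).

The pitcher's mix must leave the batter indifferent between sit Fastball and sit Curveball.
  the batter's payoff to sit Fastball: p·3 + (1−p)·(-9) = 12p - 9
  the batter's payoff to sit Curveball: p·(-3) + (1−p)·2 = -5p + 2
  12p - 9 = -5p + 2  ⇒  17p = 11  ⇒  p = 11/17.
The batter's mix must leave the pitcher indifferent between Fastball and Curveball.
  the pitcher's payoff from Fastball: q·(-3) + (1−q)·3 = -6q + 3
  the pitcher's payoff from Curveball: q·9 + (1−q)·(-2) = 11q - 2
  -6q + 3 = 11q - 2  ⇒  -17q = -5  ⇒  q = 5/17.

p = 11/17, q = 5/17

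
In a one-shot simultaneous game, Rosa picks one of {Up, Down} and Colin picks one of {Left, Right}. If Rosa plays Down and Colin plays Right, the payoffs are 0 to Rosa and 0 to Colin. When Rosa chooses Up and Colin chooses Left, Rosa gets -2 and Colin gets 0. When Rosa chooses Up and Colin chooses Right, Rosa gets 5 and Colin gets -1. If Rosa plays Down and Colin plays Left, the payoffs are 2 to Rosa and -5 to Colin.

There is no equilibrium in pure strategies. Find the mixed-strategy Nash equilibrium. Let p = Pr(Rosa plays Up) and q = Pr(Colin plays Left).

p = 5/6, q = 5/9

For Colin to be willing to mix, Colin must be indifferent between Left and Right, which pins down Rosa's mix.
  Colin's payoff from Left: p·0 + (1−p)·(-5) = 5p - 5
  Colin's payoff from Right: p·(-1) + (1−p)·0 = -p
  5p - 5 = -p  ⇒  6p = 5  ⇒  p = 5/6.
In a mixed equilibrium Rosa is indifferent between Up and Down; this condition fixes q.
  Rosa's payoff from Up: q·(-2) + (1−q)·5 = -7q + 5
  Rosa's payoff from Down: q·2 + (1−q)·0 = 2q
  -7q + 5 = 2q  ⇒  -9q = -5  ⇒  q = 5/9.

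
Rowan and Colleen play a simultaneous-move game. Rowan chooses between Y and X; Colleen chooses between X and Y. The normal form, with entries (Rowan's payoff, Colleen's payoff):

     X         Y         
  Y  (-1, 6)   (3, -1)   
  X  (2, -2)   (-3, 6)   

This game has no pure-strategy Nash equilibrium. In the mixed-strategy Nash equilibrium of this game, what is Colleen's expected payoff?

Set Colleen's expected payoff from X equal to that from Y:
  Colleen's payoff from X: p·6 + (1−p)·(-2) = 8p - 2
  Colleen's payoff from Y: p·(-1) + (1−p)·6 = -7p + 6
  8p - 2 = -7p + 6  ⇒  15p = 8  ⇒  p = 8/15.
At equilibrium Colleen is indifferent across columns, so Colleen's payoff equals the payoff from X: (8/15)·6 + (7/15)·(-2) = 34/15.

34/15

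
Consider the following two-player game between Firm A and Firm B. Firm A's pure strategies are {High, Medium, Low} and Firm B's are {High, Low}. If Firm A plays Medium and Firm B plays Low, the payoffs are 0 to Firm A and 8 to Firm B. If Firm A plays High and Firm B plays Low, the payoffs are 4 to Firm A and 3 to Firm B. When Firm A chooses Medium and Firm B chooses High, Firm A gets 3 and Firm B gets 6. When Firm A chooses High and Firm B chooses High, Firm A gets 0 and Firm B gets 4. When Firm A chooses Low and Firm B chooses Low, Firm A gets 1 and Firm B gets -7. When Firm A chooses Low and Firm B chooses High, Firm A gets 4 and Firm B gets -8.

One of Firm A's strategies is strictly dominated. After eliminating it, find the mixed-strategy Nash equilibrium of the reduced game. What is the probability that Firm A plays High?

p = 1/2

Firm A's strategy Medium is strictly dominated by Low: 4 > 3 and 1 > 0. Eliminate Medium.
For Firm B to be willing to mix, Firm B must be indifferent between High and Low, which pins down Firm A's mix.
  Firm B's payoff to High: p·4 + (1−p)·(-8) = 12p - 8
  Firm B's payoff to Low: p·3 + (1−p)·(-7) = 10p - 7
  12p - 8 = 10p - 7  ⇒  2p = 1  ⇒  p = 1/2.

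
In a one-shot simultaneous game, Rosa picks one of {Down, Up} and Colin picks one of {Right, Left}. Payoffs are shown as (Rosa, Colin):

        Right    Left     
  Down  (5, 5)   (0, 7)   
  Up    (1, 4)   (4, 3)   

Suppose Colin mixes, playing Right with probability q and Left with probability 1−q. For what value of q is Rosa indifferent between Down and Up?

q = 1/2

For Rosa to be willing to mix, Rosa must be indifferent between Down and Up, which pins down Colin's mix.
  Rosa's expected payoff from Down: q·5 + (1−q)·0 = 5q
  Rosa's expected payoff from Up: q·1 + (1−q)·4 = -3q + 4
  5q = -3q + 4  ⇒  8q = 4  ⇒  q = 1/2.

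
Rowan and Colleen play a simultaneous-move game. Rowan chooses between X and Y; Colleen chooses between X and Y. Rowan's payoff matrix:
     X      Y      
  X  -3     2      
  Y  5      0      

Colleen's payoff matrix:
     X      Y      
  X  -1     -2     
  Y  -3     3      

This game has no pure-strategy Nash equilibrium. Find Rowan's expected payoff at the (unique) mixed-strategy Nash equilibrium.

1

Colleen's mix must leave Rowan indifferent between X and Y.
  Rowan's payoff to X: q·(-3) + (1−q)·2 = -5q + 2
  Rowan's payoff to Y: q·5 + (1−q)·0 = 5q
  -5q + 2 = 5q  ⇒  -10q = -2  ⇒  q = 1/5.
At equilibrium Rowan is indifferent across rows, so Rowan's payoff equals the payoff from X: (1/5)·(-3) + (4/5)·2 = 1.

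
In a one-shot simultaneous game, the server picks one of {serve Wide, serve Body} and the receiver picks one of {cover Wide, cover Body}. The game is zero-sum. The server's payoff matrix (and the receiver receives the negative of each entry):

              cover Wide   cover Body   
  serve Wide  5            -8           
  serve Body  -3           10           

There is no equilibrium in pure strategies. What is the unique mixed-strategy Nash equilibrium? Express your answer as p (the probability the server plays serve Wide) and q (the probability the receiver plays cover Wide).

For the receiver to be willing to mix, the receiver must be indifferent between cover Wide and cover Body, which pins down the server's mix.
  the receiver's payoff to cover Wide: p·(-5) + (1−p)·3 = -8p + 3
  the receiver's payoff to cover Body: p·8 + (1−p)·(-10) = 18p - 10
  -8p + 3 = 18p - 10  ⇒  -26p = -13  ⇒  p = 1/2.
The receiver's mix must leave the server indifferent between serve Wide and serve Body.
  the server's payoff to serve Wide: q·5 + (1−q)·(-8) = 13q - 8
  the server's payoff to serve Body: q·(-3) + (1−q)·10 = -13q + 10
  13q - 8 = -13q + 10  ⇒  26q = 18  ⇒  q = 9/13.

p = 1/2, q = 9/13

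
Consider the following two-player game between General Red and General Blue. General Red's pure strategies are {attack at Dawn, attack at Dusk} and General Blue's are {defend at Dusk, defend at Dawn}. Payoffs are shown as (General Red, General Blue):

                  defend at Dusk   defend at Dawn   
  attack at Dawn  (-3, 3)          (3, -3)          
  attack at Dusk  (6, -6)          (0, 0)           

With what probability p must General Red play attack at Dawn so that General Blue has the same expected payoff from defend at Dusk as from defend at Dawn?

p = 1/2

In a mixed equilibrium General Blue is indifferent between defend at Dusk and defend at Dawn; this condition fixes p.
  General Blue's payoff from defend at Dusk: p·3 + (1−p)·(-6) = 9p - 6
  General Blue's payoff from defend at Dawn: p·(-3) + (1−p)·0 = -3p
  9p - 6 = -3p  ⇒  12p = 6  ⇒  p = 1/2.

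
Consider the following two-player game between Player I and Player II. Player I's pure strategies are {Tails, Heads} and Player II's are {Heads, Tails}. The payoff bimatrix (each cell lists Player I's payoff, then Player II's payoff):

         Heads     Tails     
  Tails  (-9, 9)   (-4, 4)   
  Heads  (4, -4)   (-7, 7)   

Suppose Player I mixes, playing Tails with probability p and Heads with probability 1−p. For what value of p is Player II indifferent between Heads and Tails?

Player II's indifference between Heads and Tails determines Player I's mixing probability p:
  Player II's payoff from Heads: p·9 + (1−p)·(-4) = 13p - 4
  Player II's payoff from Tails: p·4 + (1−p)·7 = -3p + 7
  13p - 4 = -3p + 7  ⇒  16p = 11  ⇒  p = 11/16.

p = 11/16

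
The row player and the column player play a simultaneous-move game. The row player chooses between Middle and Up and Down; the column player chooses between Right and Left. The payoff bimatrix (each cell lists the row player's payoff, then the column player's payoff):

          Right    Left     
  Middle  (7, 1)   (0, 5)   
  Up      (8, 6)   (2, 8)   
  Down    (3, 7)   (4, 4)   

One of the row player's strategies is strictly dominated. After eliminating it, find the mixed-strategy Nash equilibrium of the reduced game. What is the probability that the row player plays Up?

The row player's strategy Middle is strictly dominated by Up: 8 > 7 and 2 > 0. Eliminate Middle.
The row player's mix must leave the column player indifferent between Right and Left.
  the column player's expected payoff from Right: p·6 + (1−p)·7 = -p + 7
  the column player's expected payoff from Left: p·8 + (1−p)·4 = 4p + 4
  -p + 7 = 4p + 4  ⇒  -5p = -3  ⇒  p = 3/5.

p = 3/5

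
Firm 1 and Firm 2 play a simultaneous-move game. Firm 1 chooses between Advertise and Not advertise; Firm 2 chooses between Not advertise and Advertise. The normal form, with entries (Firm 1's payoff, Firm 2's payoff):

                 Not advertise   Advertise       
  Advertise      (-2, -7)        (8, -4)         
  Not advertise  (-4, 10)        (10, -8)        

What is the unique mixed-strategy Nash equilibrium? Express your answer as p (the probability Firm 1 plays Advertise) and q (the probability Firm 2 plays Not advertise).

Firm 1's mix must leave Firm 2 indifferent between Not advertise and Advertise.
  Firm 2's payoff to Not advertise: p·(-7) + (1−p)·10 = -17p + 10
  Firm 2's payoff to Advertise: p·(-4) + (1−p)·(-8) = 4p - 8
  -17p + 10 = 4p - 8  ⇒  -21p = -18  ⇒  p = 6/7.
Firm 1's indifference between Advertise and Not advertise determines Firm 2's mixing probability q:
  Firm 1's payoff to Advertise: q·(-2) + (1−q)·8 = -10q + 8
  Firm 1's payoff to Not advertise: q·(-4) + (1−q)·10 = -14q + 10
  -10q + 8 = -14q + 10  ⇒  4q = 2  ⇒  q = 1/2.

p = 6/7, q = 1/2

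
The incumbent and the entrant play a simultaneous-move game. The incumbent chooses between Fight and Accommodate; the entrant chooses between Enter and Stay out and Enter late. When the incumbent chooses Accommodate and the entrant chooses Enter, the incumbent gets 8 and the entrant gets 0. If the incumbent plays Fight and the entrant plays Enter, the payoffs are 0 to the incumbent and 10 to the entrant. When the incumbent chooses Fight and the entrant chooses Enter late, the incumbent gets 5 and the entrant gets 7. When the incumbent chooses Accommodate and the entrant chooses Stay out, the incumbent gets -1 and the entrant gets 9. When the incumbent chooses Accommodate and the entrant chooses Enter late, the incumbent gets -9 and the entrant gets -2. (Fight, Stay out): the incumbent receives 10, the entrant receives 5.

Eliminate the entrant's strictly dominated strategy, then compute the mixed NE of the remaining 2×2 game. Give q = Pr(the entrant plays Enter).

The entrant's strategy Enter late is strictly dominated by Enter: 10 > 7 and 0 > -2. Eliminate Enter late.
Set the incumbent's expected payoff from Fight equal to that from Accommodate:
  the incumbent's payoff to Fight: q·0 + (1−q)·10 = -10q + 10
  the incumbent's payoff to Accommodate: q·8 + (1−q)·(-1) = 9q - 1
  -10q + 10 = 9q - 1  ⇒  -19q = -11  ⇒  q = 11/19.

q = 11/19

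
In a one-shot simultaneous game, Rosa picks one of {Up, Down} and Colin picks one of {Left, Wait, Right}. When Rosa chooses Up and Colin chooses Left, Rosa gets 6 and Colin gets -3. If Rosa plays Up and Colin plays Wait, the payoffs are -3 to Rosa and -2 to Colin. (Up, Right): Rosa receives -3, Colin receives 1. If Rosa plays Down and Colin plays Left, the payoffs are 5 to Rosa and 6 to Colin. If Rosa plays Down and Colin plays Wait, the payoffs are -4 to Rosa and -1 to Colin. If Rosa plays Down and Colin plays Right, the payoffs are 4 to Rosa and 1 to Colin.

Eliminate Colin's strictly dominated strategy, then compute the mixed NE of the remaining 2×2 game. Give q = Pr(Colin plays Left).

Colin's strategy Wait is strictly dominated by Right: 1 > -2 and 1 > -1. Eliminate Wait.
Set Rosa's expected payoff from Up equal to that from Down:
  Rosa's payoff to Up: q·6 + (1−q)·(-3) = 9q - 3
  Rosa's payoff to Down: q·5 + (1−q)·4 = q + 4
  9q - 3 = q + 4  ⇒  8q = 7  ⇒  q = 7/8.

q = 7/8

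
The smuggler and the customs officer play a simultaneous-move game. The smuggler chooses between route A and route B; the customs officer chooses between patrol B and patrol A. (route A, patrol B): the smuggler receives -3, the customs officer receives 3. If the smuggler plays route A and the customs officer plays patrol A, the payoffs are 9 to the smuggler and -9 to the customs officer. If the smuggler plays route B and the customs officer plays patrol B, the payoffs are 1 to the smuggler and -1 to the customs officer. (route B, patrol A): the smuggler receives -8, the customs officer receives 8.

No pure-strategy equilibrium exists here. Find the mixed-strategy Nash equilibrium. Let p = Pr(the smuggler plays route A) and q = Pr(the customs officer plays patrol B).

The customs officer's indifference between patrol B and patrol A determines the smuggler's mixing probability p:
  the customs officer's payoff from patrol B: p·3 + (1−p)·(-1) = 4p - 1
  the customs officer's payoff from patrol A: p·(-9) + (1−p)·8 = -17p + 8
  4p - 1 = -17p + 8  ⇒  21p = 9  ⇒  p = 3/7.
Set the smuggler's expected payoff from route A equal to that from route B:
  the smuggler's payoff to route A: q·(-3) + (1−q)·9 = -12q + 9
  the smuggler's payoff to route B: q·1 + (1−q)·(-8) = 9q - 8
  -12q + 9 = 9q - 8  ⇒  -21q = -17  ⇒  q = 17/21.

p = 3/7, q = 17/21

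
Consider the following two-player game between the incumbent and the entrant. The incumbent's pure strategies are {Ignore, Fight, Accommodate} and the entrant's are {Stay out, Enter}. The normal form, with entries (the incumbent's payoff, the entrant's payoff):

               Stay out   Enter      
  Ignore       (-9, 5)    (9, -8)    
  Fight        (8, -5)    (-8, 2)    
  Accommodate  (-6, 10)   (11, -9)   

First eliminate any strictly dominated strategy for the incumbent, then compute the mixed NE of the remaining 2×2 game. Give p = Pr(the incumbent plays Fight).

The incumbent's strategy Ignore is strictly dominated by Accommodate: -6 > -9 and 11 > 9. Eliminate Ignore.
In a mixed equilibrium the entrant is indifferent between Stay out and Enter; this condition fixes p.
  the entrant's payoff to Stay out: p·(-5) + (1−p)·10 = -15p + 10
  the entrant's payoff to Enter: p·2 + (1−p)·(-9) = 11p - 9
  -15p + 10 = 11p - 9  ⇒  -26p = -19  ⇒  p = 19/26.

p = 19/26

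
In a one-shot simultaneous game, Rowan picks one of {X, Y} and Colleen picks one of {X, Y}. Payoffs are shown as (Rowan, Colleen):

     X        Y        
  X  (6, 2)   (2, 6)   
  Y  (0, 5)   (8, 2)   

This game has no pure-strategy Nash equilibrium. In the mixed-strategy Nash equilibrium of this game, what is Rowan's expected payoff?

Set Rowan's expected payoff from X equal to that from Y:
  Rowan's payoff from X: q·6 + (1−q)·2 = 4q + 2
  Rowan's payoff from Y: q·0 + (1−q)·8 = -8q + 8
  4q + 2 = -8q + 8  ⇒  12q = 6  ⇒  q = 1/2.
At equilibrium Rowan is indifferent across rows, so Rowan's payoff equals the payoff from X: (1/2)·6 + (1/2)·2 = 4.

4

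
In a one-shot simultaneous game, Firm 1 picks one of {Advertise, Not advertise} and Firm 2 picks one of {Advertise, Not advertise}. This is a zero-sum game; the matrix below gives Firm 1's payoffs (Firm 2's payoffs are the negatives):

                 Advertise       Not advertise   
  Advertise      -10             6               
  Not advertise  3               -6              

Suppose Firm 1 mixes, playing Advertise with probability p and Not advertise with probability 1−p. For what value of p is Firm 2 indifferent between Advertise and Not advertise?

Set Firm 2's expected payoff from Advertise equal to that from Not advertise:
  Firm 2's payoff from Advertise: p·10 + (1−p)·(-3) = 13p - 3
  Firm 2's payoff from Not advertise: p·(-6) + (1−p)·6 = -12p + 6
  13p - 3 = -12p + 6  ⇒  25p = 9  ⇒  p = 9/25.

p = 9/25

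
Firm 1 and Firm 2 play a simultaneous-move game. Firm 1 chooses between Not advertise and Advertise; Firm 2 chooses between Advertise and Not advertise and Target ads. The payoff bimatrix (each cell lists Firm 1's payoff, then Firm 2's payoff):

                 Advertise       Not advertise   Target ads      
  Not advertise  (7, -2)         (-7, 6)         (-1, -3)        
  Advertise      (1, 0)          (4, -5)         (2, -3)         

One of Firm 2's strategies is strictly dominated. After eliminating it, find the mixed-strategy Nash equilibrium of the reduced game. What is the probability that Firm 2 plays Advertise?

Firm 2's strategy Target ads is strictly dominated by Advertise: -2 > -3 and 0 > -3. Eliminate Target ads.
Firm 2's mix must leave Firm 1 indifferent between Not advertise and Advertise.
  Firm 1's payoff to Not advertise: q·7 + (1−q)·(-7) = 14q - 7
  Firm 1's payoff to Advertise: q·1 + (1−q)·4 = -3q + 4
  14q - 7 = -3q + 4  ⇒  17q = 11  ⇒  q = 11/17.

q = 11/17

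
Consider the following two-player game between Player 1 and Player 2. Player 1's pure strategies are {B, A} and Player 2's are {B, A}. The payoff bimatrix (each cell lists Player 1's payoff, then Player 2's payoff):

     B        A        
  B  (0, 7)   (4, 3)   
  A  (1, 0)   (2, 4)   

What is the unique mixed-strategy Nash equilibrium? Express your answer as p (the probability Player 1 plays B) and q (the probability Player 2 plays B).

Set Player 2's expected payoff from B equal to that from A:
  Player 2's payoff from B: p·7 + (1−p)·0 = 7p
  Player 2's payoff from A: p·3 + (1−p)·4 = -p + 4
  7p = -p + 4  ⇒  8p = 4  ⇒  p = 1/2.
For Player 1 to be willing to mix, Player 1 must be indifferent between B and A, which pins down Player 2's mix.
  Player 1's expected payoff from B: q·0 + (1−q)·4 = -4q + 4
  Player 1's expected payoff from A: q·1 + (1−q)·2 = -q + 2
  -4q + 4 = -q + 2  ⇒  -3q = -2  ⇒  q = 2/3.

p = 1/2, q = 2/3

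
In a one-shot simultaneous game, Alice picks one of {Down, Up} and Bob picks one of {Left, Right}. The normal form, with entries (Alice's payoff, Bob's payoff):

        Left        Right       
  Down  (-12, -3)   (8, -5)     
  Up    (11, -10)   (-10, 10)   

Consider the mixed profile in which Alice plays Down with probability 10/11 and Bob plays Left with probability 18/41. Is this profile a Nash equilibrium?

Check Bob's indifference given Alice's mix p = 10/11:
  payoff from Left = -40/11; payoff from Right = -40/11 — equal.
Check Alice's indifference given Bob's mix q = 18/41:
  payoff from Down = -32/41; payoff from Up = -32/41 — equal.
Both players are indifferent, so neither can profitably deviate.

Yes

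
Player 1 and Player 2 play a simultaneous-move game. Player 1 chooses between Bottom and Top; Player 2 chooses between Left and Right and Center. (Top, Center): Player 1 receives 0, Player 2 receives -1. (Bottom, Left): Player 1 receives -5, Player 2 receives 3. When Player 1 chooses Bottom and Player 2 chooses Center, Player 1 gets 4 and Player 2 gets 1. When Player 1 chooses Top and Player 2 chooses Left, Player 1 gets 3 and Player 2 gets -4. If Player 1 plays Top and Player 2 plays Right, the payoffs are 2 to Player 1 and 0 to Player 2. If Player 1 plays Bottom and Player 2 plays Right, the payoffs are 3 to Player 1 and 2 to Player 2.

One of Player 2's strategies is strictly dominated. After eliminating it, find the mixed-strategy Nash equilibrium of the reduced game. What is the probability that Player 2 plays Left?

q = 1/9

Player 2's strategy Center is strictly dominated by Right: 2 > 1 and 0 > -1. Eliminate Center.
For Player 1 to be willing to mix, Player 1 must be indifferent between Bottom and Top, which pins down Player 2's mix.
  Player 1's payoff from Bottom: q·(-5) + (1−q)·3 = -8q + 3
  Player 1's payoff from Top: q·3 + (1−q)·2 = q + 2
  -8q + 3 = q + 2  ⇒  -9q = -1  ⇒  q = 1/9.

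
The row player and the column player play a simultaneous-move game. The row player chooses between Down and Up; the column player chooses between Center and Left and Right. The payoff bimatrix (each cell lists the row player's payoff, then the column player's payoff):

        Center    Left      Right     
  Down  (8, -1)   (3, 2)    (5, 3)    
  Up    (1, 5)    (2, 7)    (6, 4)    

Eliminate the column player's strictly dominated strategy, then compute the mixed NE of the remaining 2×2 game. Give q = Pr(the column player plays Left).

The column player's strategy Center is strictly dominated by Left: 2 > -1 and 7 > 5. Eliminate Center.
In a mixed equilibrium the row player is indifferent between Down and Up; this condition fixes q.
  the row player's payoff from Down: q·3 + (1−q)·5 = -2q + 5
  the row player's payoff from Up: q·2 + (1−q)·6 = -4q + 6
  -2q + 5 = -4q + 6  ⇒  2q = 1  ⇒  q = 1/2.

q = 1/2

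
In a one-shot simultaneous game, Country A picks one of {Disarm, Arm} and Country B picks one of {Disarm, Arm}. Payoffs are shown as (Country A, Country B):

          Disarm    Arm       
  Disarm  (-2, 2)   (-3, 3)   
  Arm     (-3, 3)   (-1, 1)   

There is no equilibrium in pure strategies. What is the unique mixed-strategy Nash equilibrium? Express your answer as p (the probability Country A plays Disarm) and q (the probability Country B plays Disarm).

In a mixed equilibrium Country B is indifferent between Disarm and Arm; this condition fixes p.
  Country B's payoff to Disarm: p·2 + (1−p)·3 = -p + 3
  Country B's payoff to Arm: p·3 + (1−p)·1 = 2p + 1
  -p + 3 = 2p + 1  ⇒  -3p = -2  ⇒  p = 2/3.
For Country A to be willing to mix, Country A must be indifferent between Disarm and Arm, which pins down Country B's mix.
  Country A's payoff from Disarm: q·(-2) + (1−q)·(-3) = q - 3
  Country A's payoff from Arm: q·(-3) + (1−q)·(-1) = -2q - 1
  q - 3 = -2q - 1  ⇒  3q = 2  ⇒  q = 2/3.

p = 2/3, q = 2/3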